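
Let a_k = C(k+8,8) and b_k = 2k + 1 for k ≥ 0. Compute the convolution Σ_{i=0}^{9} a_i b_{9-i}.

136136

This is [x^9] in the product of the two ordinary generating functions.
Σ = 1·19 + 9·17 + 45·15 + 165·13 + 495·11 + 1287·9 + 3003·7 + 6435·5 + 12870·3 + 24310·1 = 136136.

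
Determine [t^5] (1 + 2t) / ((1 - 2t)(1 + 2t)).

The denominator gives the recurrence a_n = 4a_(n−2) for n ≥ 2; the numerator fixes a_0 = 1, a_1 = 2.
Iterating: 1, 2, 4, 8, 16, 32, so a_5 = 32.

32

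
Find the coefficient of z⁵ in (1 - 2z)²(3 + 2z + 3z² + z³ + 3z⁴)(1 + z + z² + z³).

7

(1 - 2z)² has coefficients 1,-4,4 for degrees 0…2.
(3 + 2z + 3z² + z³ + 3z⁴) has coefficients 3,2,3,1,3,0 for degrees 0…5.
Finally multiplying by (1 + z + z² + z³), the product of all factors after the first has coefficients 3,5,8,9,9,7 for degrees 0…5.
[z⁵] = 1·7 − 4·9 + 4·9 = 7.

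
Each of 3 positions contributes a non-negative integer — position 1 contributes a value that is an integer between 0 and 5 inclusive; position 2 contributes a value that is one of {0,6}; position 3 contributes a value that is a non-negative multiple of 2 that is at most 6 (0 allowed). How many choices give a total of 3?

The generating function for the choices is (1 + t + t^2 + t^3 + t^4 + t^5)·(1 + t^6)·(1 + t^2 + t^4 + t^6); the count is [t^3].
(1 + t + t^2 + t^3 + t^4 + t^5) has coefficients 1,1,1,1 for degrees 0…3.
(1 + t^6) has coefficients 1,0,0,0 for degrees 0…3.
Finally multiplying by (1 + t^2 + t^4 + t^6), the product of all factors after the first has coefficients 1,0,1,0 for degrees 0…3.
[t^3] = 1·0 + 1·1 + 1·0 + 1·1 = 2.

2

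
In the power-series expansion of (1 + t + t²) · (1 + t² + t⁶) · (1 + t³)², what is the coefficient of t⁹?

3

(1 + t + t²) has coefficients 1,1,1 for degrees 0…2.
(1 + t² + t⁶) has coefficients 1,0,1,0,0,0,1,0,0,0 for degrees 0…9.
Finally multiplying by (1 + t³)², the product of all factors after the first has coefficients 1,0,1,2,0,2,2,0,1,2 for degrees 0…9.
[t⁹] = 1·2 + 1·1 + 1·0 = 3.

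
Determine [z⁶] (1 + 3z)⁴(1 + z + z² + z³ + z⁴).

243

(1 + 3z)⁴ has coefficients 1,12,54,108,81 for degrees 0…4.
(1 + z + z² + z³ + z⁴) has coefficients 1,1,1,1,1,0,0 for degrees 0…6.
[z⁶] = 1·0 + 12·0 + 54·1 + 108·1 + 81·1 = 243.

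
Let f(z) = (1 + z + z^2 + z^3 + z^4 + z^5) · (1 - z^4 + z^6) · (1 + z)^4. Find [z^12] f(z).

(1 + z + z^2 + z^3 + z^4 + z^5) has coefficients 1,1,1,1,1,1 for degrees 0…5.
(1 - z^4 + z^6) has coefficients 1,0,0,0,-1,0,1,0,0,0,0,0,0 for degrees 0…12.
Finally multiplying by (1 + z)^4, the product of all factors after the first has coefficients 1,4,6,4,0,-4,-5,0,5,4,1,0,0 for degrees 0…12.
[z^12] = 1·0 + 1·0 + 1·1 + 1·4 + 1·5 + 1·0 = 10.

10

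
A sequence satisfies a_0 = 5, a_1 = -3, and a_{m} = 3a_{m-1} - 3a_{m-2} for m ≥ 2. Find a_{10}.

3159

The ordinary generating function has denominator 1 - 3t + 3t^2.
Iterating the recurrence: a_0,…,a_{10} = 5, -3, -24, -63, -117, -162, -135, 81, 648, 1701, 3159.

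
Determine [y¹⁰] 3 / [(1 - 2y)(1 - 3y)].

525297

Partial fractions give a closed form: a_n = (-6)·2^n + (9)·3^n.
At n = 10: a_10 = 525297.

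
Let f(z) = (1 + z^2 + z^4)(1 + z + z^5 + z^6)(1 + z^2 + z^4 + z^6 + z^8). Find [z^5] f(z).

(1 + z^2 + z^4) has coefficients 1,0,1,0,1 for degrees 0…4.
(1 + z + z^5 + z^6) has coefficients 1,1,0,0,0,1 for degrees 0…5.
Finally multiplying by (1 + z^2 + z^4 + z^6 + z^8), the product of all factors after the first has coefficients 1,1,1,1,1,2 for degrees 0…5.
[z^5] = 1·2 + 1·1 + 1·1 = 4.

4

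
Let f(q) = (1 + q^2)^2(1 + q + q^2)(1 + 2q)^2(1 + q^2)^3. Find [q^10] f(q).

(1 + q^2)^2 has coefficients 1,0,2,0,1 for degrees 0…4.
(1 + q + q^2) has coefficients 1,1,1,0,0,0,0,0,0,0,0 for degrees 0…10.
Multiplying by (1 + 2q)^2 gives running coefficients 1,5,9,8,4,0,0,0,0,0,0 for degrees 0…10.
Finally multiplying by (1 + q^2)^3, the product of all factors after the first has coefficients 1,5,12,23,34,39,40,29,21,8,4 for degrees 0…10.
[q^10] = 1·4 + 2·21 + 1·40 = 86.

86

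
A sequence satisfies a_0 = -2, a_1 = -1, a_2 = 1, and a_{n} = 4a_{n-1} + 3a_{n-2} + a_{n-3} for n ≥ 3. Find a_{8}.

-1031

The ordinary generating function has denominator 1 - 4z - 3z^2 - z^3.
Iterating the recurrence: a_0,…,a_{8} = -2, -1, 1, -1, -2, -10, -47, -220, -1031.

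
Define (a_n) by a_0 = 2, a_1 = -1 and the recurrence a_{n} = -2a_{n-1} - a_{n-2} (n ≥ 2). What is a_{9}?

The ordinary generating function has denominator 1 + 2t + t^2.
Iterating the recurrence: a_0,…,a_{9} = 2, -1, 0, 1, -2, 3, -4, 5, -6, 7.

7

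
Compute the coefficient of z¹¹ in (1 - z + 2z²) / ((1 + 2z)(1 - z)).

The denominator gives the recurrence a_n = −a_(n−1) + 2a_(n−2) for n ≥ 3; the numerator fixes a_0 = 1, a_1 = -2, a_2 = 6.
Iterating: 1, -2, 6, -10, 22, -42, 86, -170, 342, -682, 1366, -2730, so a_11 = -2730.

-2730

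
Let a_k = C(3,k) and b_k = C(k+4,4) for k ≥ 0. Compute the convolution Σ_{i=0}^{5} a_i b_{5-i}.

This is [x^5] in the product of the two ordinary generating functions.
Σ = 1·126 + 3·70 + 3·35 + 1·15 + 0·5 + 0·1 = 456.

456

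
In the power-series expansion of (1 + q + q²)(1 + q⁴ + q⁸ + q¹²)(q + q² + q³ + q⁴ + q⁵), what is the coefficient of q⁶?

4

(1 + q + q²) has coefficients 1,1,1 for degrees 0…2.
(1 + q⁴ + q⁸ + q¹²) has coefficients 1,0,0,0,1,0,0 for degrees 0…6.
Finally multiplying by (q + q² + q³ + q⁴ + q⁵), the product of all factors after the first has coefficients 0,1,1,1,1,2,1 for degrees 0…6.
[q⁶] = 1·1 + 1·2 + 1·1 = 4.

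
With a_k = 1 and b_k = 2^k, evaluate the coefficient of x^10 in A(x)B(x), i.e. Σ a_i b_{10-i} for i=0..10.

2047

Write out a_i and b_{10-i} for i = 0,…,10 and sum the products.
Σ = 1·1024 + 1·512 + 1·256 + 1·128 + 1·64 + 1·32 + 1·16 + 1·8 + 1·4 + 1·2 + 1·1 = 2047.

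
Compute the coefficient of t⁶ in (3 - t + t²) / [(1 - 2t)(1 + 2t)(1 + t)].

Partial fractions give a closed form: a_n = (11/12)·2^n + (15/4)·(-2)^n + (-5/3)·(-1)^n.
At n = 6: a_6 = 297.

297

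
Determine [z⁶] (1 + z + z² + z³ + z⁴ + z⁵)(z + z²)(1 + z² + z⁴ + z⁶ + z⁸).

(1 + z + z² + z³ + z⁴ + z⁵) has coefficients 1,1,1,1,1,1 for degrees 0…5.
(z + z²) has coefficients 0,1,1,0,0,0,0 for degrees 0…6.
Finally multiplying by (1 + z² + z⁴ + z⁶ + z⁸), the product of all factors after the first has coefficients 0,1,1,1,1,1,1 for degrees 0…6.
[z⁶] = 1·1 + 1·1 + 1·1 + 1·1 + 1·1 + 1·1 = 6.

6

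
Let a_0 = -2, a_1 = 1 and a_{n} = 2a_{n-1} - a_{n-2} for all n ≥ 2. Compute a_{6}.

16

The ordinary generating function has denominator 1 - 2q + q^2.
Iterating the recurrence: a_0,…,a_{6} = -2, 1, 4, 7, 10, 13, 16.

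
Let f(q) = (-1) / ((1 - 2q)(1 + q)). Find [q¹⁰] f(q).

The denominator gives the recurrence a_n = a_(n−1) + 2a_(n−2) for n ≥ 2; the numerator fixes a_0 = -1, a_1 = -1.
Iterating: -1, -1, -3, -5, -11, -21, -43, -85, -171, -341, -683, so a_10 = -683.

-683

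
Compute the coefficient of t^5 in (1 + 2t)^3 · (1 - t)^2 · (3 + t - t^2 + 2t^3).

32

(1 + 2t)^3 has coefficients 1,6,12,8 for degrees 0…3.
(1 - t)^2 has coefficients 1,-2,1,0,0,0 for degrees 0…5.
Finally multiplying by (3 + t - t^2 + 2t^3), the product of all factors after the first has coefficients 3,-5,0,5,-5,2 for degrees 0…5.
[t^5] = 1·2 + 6·(-5) + 12·5 + 8·0 = 32.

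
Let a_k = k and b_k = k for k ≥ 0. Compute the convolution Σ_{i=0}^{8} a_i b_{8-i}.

This is [x^8] in the product of the two ordinary generating functions.
Σ = 0·8 + 1·7 + 2·6 + 3·5 + 4·4 + 5·3 + 6·2 + 7·1 + 8·0 = 84.

84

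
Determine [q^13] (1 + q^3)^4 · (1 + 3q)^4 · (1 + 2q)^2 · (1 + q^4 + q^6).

9476

(1 + q^3)^4 has coefficients 1,0,0,4,0,0,6,0,0,4,0,0,1 for degrees 0…12.
(1 + 3q)^4 has coefficients 1,12,54,108,81,0,0,0,0,0,0,0,0,0 for degrees 0…13.
Multiplying by (1 + 2q)^2 gives running coefficients 1,16,106,372,729,756,324,0,0,0,0,0,0,0 for degrees 0…13.
Finally multiplying by (1 + q^4 + q^6), the product of all factors after the first has coefficients 1,16,106,372,730,772,431,388,835,1128,1053,756,324,0 for degrees 0…13.
[q^13] = 1·0 + 4·1053 + 6·388 + 4·730 + 1·16 = 9476.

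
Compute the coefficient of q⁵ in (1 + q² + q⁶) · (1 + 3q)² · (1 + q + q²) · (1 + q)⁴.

(1 + q² + q⁶) has coefficients 1,0,1,0,0,0 for degrees 0…5.
(1 + 3q)² has coefficients 1,6,9,0,0,0 for degrees 0…5.
Multiplying by (1 + q + q²) gives running coefficients 1,7,16,15,9,0 for degrees 0…5.
Finally multiplying by (1 + q)⁴, the product of all factors after the first has coefficients 1,11,50,125,194,197 for degrees 0…5.
[q⁵] = 1·197 + 1·125 = 322.

322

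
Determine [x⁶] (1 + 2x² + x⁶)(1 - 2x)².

1

(1 + 2x² + x⁶) has coefficients 1,0,2,0,0,0,1 for degrees 0…6.
(1 - 2x)² has coefficients 1,-4,4,0,0,0,0 for degrees 0…6.
[x⁶] = 1·0 + 2·0 + 1·1 = 1.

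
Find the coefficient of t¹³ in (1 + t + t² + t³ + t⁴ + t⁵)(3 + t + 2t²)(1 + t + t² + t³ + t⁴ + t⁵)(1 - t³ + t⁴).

(1 + t + t² + t³ + t⁴ + t⁵) has coefficients 1,1,1,1,1,1 for degrees 0…5.
(3 + t + 2t²) has coefficients 3,1,2,0,0,0,0,0,0,0,0,0,0,0 for degrees 0…13.
Multiplying by (1 + t + t² + t³ + t⁴ + t⁵) gives running coefficients 3,4,6,6,6,6,3,2,0,0,0,0,0,0 for degrees 0…13.
Finally multiplying by (1 - t³ + t⁴), the product of all factors after the first has coefficients 3,4,6,3,5,4,3,2,0,3,1,2,0,0 for degrees 0…13.
[t¹³] = 1·0 + 1·0 + 1·2 + 1·1 + 1·3 + 1·0 = 6.

6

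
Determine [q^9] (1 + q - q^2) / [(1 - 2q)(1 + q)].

427

The denominator gives the recurrence a_n = a_(n−1) + 2a_(n−2) for n ≥ 3; the numerator fixes a_0 = 1, a_1 = 2, a_2 = 3.
Iterating: 1, 2, 3, 7, 13, 27, 53, 107, 213, 427, so a_9 = 427.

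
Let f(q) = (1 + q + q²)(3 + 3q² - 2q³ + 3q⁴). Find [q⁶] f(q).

3

(1 + q + q²) has coefficients 1,1,1 for degrees 0…2.
(3 + 3q² - 2q³ + 3q⁴) has coefficients 3,0,3,-2,3,0,0 for degrees 0…6.
[q⁶] = 1·0 + 1·0 + 1·3 = 3.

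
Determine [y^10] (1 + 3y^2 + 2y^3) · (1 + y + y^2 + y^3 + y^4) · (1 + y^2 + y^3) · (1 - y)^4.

(1 + 3y^2 + 2y^3) has coefficients 1,0,3,2 for degrees 0…3.
(1 + y + y^2 + y^3 + y^4) has coefficients 1,1,1,1,1,0,0,0,0,0,0 for degrees 0…10.
Multiplying by (1 + y^2 + y^3) gives running coefficients 1,1,2,3,3,2,2,1,0,0,0 for degrees 0…10.
Finally multiplying by (1 - y)^4, the product of all factors after the first has coefficients 1,-3,4,-3,0,1,2,-4,3,0,-2 for degrees 0…10.
[y^10] = 1·(-2) + 3·3 + 2·(-4) = -1.

-1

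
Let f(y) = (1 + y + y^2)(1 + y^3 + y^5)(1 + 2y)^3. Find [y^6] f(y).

(1 + y + y^2) has coefficients 1,1,1 for degrees 0…2.
(1 + y^3 + y^5) has coefficients 1,0,0,1,0,1,0 for degrees 0…6.
Finally multiplying by (1 + 2y)^3, the product of all factors after the first has coefficients 1,6,12,9,6,13,14 for degrees 0…6.
[y^6] = 1·14 + 1·13 + 1·6 = 33.

33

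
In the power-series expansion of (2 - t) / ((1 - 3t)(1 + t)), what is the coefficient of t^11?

The denominator gives the recurrence a_n = 2a_(n−1) + 3a_(n−2) for n ≥ 2; the numerator fixes a_0 = 2, a_1 = 3.
Iterating: 2, 3, 12, 33, 102, 303, 912, 2733, 8202, 24603, 73812, 221433, so a_11 = 221433.

221433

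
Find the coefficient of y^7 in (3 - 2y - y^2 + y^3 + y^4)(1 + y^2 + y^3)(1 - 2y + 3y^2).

(3 - 2y - y^2 + y^3 + y^4) has coefficients 3,-2,-1,1,1 for degrees 0…4.
(1 + y^2 + y^3) has coefficients 1,0,1,1,0,0,0,0 for degrees 0…7.
Finally multiplying by (1 - 2y + 3y^2), the product of all factors after the first has coefficients 1,-2,4,-1,1,3,0,0 for degrees 0…7.
[y^7] = 3·0 − 2·0 − 1·3 + 1·1 + 1·(-1) = -3.

-3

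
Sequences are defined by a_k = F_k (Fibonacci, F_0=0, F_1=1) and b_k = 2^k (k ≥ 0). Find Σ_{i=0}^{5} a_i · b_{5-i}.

This is [x^5] in the product of the two ordinary generating functions.
Σ = 0·32 + 1·16 + 1·8 + 2·4 + 3·2 + 5·1 = 43.

43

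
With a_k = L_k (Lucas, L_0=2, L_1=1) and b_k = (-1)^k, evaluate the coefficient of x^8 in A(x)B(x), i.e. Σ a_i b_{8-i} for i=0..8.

The convolution is the t^8 coefficient of A(t)B(t).
Σ = 2·1 + 1·(-1) + 3·1 + 4·(-1) + 7·1 + 11·(-1) + 18·1 + 29·(-1) + 47·1 = 32.

32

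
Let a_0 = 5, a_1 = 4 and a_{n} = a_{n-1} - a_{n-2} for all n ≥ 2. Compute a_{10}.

The ordinary generating function has denominator 1 - q + q^2.
Iterating the recurrence: a_0,…,a_{10} = 5, 4, -1, -5, -4, 1, 5, 4, -1, -5, -4.

-4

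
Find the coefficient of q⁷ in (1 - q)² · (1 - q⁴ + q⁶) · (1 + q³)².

-6

(1 - q)² has coefficients 1,-2,1 for degrees 0…2.
(1 - q⁴ + q⁶) has coefficients 1,0,0,0,-1,0,1,0 for degrees 0…7.
Finally multiplying by (1 + q³)², the product of all factors after the first has coefficients 1,0,0,2,-1,0,2,-2 for degrees 0…7.
[q⁷] = 1·(-2) − 2·2 + 1·0 = -6.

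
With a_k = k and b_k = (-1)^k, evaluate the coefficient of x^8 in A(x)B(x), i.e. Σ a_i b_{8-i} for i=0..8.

Write out a_i and b_{8-i} for i = 0,…,8 and sum the products.
Σ = 0·1 + 1·(-1) + 2·1 + 3·(-1) + 4·1 + 5·(-1) + 6·1 + 7·(-1) + 8·1 = 4.

4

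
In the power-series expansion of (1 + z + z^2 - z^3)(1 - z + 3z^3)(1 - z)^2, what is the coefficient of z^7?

9

(1 + z + z^2 - z^3) has coefficients 1,1,1,-1 for degrees 0…3.
(1 - z + 3z^3) has coefficients 1,-1,0,3,0,0,0,0 for degrees 0…7.
Finally multiplying by (1 - z)^2, the product of all factors after the first has coefficients 1,-3,3,2,-6,3,0,0 for degrees 0…7.
[z^7] = 1·0 + 1·0 + 1·3 − 1·(-6) = 9.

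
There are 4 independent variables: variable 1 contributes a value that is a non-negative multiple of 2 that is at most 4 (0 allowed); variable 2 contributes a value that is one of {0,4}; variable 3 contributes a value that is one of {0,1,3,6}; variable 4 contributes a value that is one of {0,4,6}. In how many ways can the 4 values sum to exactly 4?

The generating function for the choices is (1 + t² + t⁴)·(1 + t⁴)·(1 + t + t³ + t⁶)·(1 + t⁴ + t⁶); the count is [t⁴].
(1 + t² + t⁴) has coefficients 1,0,1,0,1 for degrees 0…4.
(1 + t⁴) has coefficients 1,0,0,0,1 for degrees 0…4.
Multiplying by (1 + t + t³ + t⁶) gives running coefficients 1,1,0,1,1 for degrees 0…4.
Finally multiplying by (1 + t⁴ + t⁶), the product of all factors after the first has coefficients 1,1,0,1,2 for degrees 0…4.
[t⁴] = 1·2 + 1·0 + 1·1 = 3.

3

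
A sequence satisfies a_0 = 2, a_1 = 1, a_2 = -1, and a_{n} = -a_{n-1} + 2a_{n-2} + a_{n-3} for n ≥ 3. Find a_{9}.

The ordinary generating function has denominator 1 + z - 2z^2 - z^3.
Iterating the recurrence: a_0,…,a_{9} = 2, 1, -1, 5, -6, 15, -22, 46, -75, 145.

145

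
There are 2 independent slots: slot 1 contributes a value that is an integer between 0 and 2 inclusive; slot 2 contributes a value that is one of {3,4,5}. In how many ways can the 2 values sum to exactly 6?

2

The generating function for the choices is (1 + t + t²)·(t³ + t⁴ + t⁵); the count is [t⁶].
(1 + t + t²) has coefficients 1,1,1 for degrees 0…2.
(t³ + t⁴ + t⁵) has coefficients 0,0,0,1,1,1,0 for degrees 0…6.
[t⁶] = 1·0 + 1·1 + 1·1 = 2.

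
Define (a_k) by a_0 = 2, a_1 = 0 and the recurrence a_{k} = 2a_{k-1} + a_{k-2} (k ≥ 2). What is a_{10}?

1970

The ordinary generating function has denominator 1 - 2x - x^2.
Iterating the recurrence: a_0,…,a_{10} = 2, 0, 2, 4, 10, 24, 58, 140, 338, 816, 1970.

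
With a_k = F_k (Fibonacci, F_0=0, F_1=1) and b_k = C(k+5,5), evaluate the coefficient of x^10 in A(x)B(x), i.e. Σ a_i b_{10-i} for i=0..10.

The convolution is the t^10 coefficient of A(t)B(t).
Σ = 0·3003 + 1·2002 + 1·1287 + 2·792 + 3·462 + 5·252 + 8·126 + 13·56 + 21·21 + 34·6 + 55·1 = 9955.

9955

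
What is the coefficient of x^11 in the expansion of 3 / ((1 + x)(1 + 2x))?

-12285

Partial fractions give a closed form: a_n = (-3)·(-1)^n + (6)·(-2)^n.
At n = 11: a_11 = -12285.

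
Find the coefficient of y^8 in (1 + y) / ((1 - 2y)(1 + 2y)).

256

Partial fractions give a closed form: a_n = (3/4)·2^n + (1/4)·(-2)^n.
At n = 8: a_8 = 256.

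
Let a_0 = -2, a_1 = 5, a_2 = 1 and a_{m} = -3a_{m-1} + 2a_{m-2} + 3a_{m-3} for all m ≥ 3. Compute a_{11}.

The ordinary generating function has denominator 1 + 3z - 2z^2 - 3z^3.
Iterating the recurrence: a_0,…,a_{11} = -2, 5, 1, 1, 14, -37, 142, -458, 1547, -5131, 17113, -56960.

-56960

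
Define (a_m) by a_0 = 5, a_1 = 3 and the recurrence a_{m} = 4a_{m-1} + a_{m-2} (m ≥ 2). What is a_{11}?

The ordinary generating function has denominator 1 - 4x - x^2.
Iterating the recurrence: a_0,…,a_{11} = 5, 3, 17, 71, 301, 1275, 5401, 22879, 96917, 410547, 1739105, 7366967.

7366967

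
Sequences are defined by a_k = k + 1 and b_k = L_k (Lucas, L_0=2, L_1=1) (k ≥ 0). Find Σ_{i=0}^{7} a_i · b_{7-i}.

Write out a_i and b_{7-i} for i = 0,…,7 and sum the products.
Σ = 1·29 + 2·18 + 3·11 + 4·7 + 5·4 + 6·3 + 7·1 + 8·2 = 187.

187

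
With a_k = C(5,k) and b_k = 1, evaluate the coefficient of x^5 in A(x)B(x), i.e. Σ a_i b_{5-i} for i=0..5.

Write out a_i and b_{5-i} for i = 0,…,5 and sum the products.
Σ = 1·1 + 5·1 + 10·1 + 10·1 + 5·1 + 1·1 = 32.

32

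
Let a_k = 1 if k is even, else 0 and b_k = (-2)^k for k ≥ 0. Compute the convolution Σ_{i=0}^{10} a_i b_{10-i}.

1365

Write out a_i and b_{10-i} for i = 0,…,10 and sum the products.
Σ = 1·1024 + 0·(-512) + 1·256 + 0·(-128) + 1·64 + 0·(-32) + 1·16 + 0·(-8) + 1·4 + 0·(-2) + 1·1 = 1365.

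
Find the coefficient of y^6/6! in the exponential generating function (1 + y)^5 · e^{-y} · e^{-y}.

The EGF product rule gives c_6 = Σ_{k_1+k_2+k_3=6} C(6; k_1,k_2,k_3) · ∏ g_i(k_i), where (1+y)^5 gives the falling factorial (5)_k; e^{-y} gives (-1)^k; e^{-y} gives (-1)^k.
g_1(k) for k = 0…6: 1, 5, 20, 60, 120, 120, 0.
g_2(k) for k = 0…6: 1, -1, 1, -1, 1, -1, 1.
g_3(k) for k = 0…6: 1, -1, 1, -1, 1, -1, 1.
First combine the last two factors: h(k) = Σ_j C(k,j)·g_2(j)·g_3(k−j) for k = 0…6: 1, -2, 4, -8, 16, -32, 64.
c_6 = Σ_k C(6,k)·g_1(k)·h(6−k) = 1·1·64 + 6·5·(-32) + 15·20·16 + 20·60·(-8) + 15·120·4 + 6·120·(-2) = 64 − 960 + 4800 − 9600 + 7200 − 1440 = 64.

64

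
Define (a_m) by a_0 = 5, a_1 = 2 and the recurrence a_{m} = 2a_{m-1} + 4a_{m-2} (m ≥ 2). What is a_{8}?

22016

The ordinary generating function has denominator 1 - 2z - 4z^2.
Iterating the recurrence: a_0,…,a_{8} = 5, 2, 24, 56, 208, 640, 2112, 6784, 22016.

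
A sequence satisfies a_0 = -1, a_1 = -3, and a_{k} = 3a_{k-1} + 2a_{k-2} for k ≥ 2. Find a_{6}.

-1763

The ordinary generating function has denominator 1 - 3z - 2z^2.
Iterating the recurrence: a_0,…,a_{6} = -1, -3, -11, -39, -139, -495, -1763.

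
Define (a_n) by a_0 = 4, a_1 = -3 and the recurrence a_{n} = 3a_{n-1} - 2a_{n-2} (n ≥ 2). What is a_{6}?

-437

The ordinary generating function has denominator 1 - 3z + 2z^2.
Iterating the recurrence: a_0,…,a_{6} = 4, -3, -17, -45, -101, -213, -437.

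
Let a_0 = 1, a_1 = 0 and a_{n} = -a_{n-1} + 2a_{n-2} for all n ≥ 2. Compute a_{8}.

The ordinary generating function has denominator 1 + q - 2q^2.
Iterating the recurrence: a_0,…,a_{8} = 1, 0, 2, -2, 6, -10, 22, -42, 86.

86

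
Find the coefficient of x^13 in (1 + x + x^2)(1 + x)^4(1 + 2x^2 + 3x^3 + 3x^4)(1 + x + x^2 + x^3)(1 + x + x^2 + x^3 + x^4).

(1 + x + x^2) has coefficients 1,1,1 for degrees 0…2.
(1 + x)^4 has coefficients 1,4,6,4,1,0,0,0,0,0,0,0,0,0 for degrees 0…13.
Multiplying by (1 + 2x^2 + 3x^3 + 3x^4) gives running coefficients 1,4,8,15,28,38,32,15,3,0,0,0,0,0 for degrees 0…13.
Multiplying by (1 + x + x^2 + x^3) gives running coefficients 1,5,13,28,55,89,113,113,88,50,18,3,0,0 for degrees 0…13.
Finally multiplying by (1 + x + x^2 + x^3 + x^4), the product of all factors after the first has coefficients 1,6,19,47,102,190,298,398,458,453,382,272,159,71 for degrees 0…13.
[x^13] = 1·71 + 1·159 + 1·272 = 502.

502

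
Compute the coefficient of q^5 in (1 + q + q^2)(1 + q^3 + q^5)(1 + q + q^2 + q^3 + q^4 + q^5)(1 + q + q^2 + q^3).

19

(1 + q + q^2) has coefficients 1,1,1 for degrees 0…2.
(1 + q^3 + q^5) has coefficients 1,0,0,1,0,1 for degrees 0…5.
Multiplying by (1 + q + q^2 + q^3 + q^4 + q^5) gives running coefficients 1,1,1,2,2,3 for degrees 0…5.
Finally multiplying by (1 + q + q^2 + q^3), the product of all factors after the first has coefficients 1,2,3,5,6,8 for degrees 0…5.
[q^5] = 1·8 + 1·6 + 1·5 = 19.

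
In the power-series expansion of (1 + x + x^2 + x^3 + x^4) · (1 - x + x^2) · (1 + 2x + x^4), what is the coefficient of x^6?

(1 + x + x^2 + x^3 + x^4) has coefficients 1,1,1,1,1 for degrees 0…4.
(1 - x + x^2) has coefficients 1,-1,1,0,0,0,0 for degrees 0…6.
Finally multiplying by (1 + 2x + x^4), the product of all factors after the first has coefficients 1,1,-1,2,1,-1,1 for degrees 0…6.
[x^6] = 1·1 + 1·(-1) + 1·1 + 1·2 + 1·(-1) = 2.

2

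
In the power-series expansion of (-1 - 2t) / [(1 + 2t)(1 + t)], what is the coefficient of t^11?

Partial fractions give a closed form: a_n = (-1)·(-1)^n.
At n = 11: a_11 = 1.

1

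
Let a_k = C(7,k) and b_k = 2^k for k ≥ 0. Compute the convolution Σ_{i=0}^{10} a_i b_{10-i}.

Write out a_i and b_{10-i} for i = 0,…,10 and sum the products.
Σ = 1·1024 + 7·512 + 21·256 + 35·128 + 35·64 + 21·32 + 7·16 + 1·8 + 0·4 + 0·2 + 0·1 = 17496.

17496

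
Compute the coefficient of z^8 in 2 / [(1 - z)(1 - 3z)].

Partial fractions give a closed form: a_n = (-1)·1^n + (3)·3^n.
At n = 8: a_8 = 19682.

19682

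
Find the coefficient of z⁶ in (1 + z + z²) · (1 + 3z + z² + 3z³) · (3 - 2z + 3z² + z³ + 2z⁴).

23

(1 + z + z²) has coefficients 1,1,1 for degrees 0…2.
(1 + 3z + z² + 3z³) has coefficients 1,3,1,3,0,0,0 for degrees 0…6.
Finally multiplying by (3 - 2z + 3z² + z³ + 2z⁴), the product of all factors after the first has coefficients 3,7,0,17,2,16,5 for degrees 0…6.
[z⁶] = 1·5 + 1·16 + 1·2 = 23.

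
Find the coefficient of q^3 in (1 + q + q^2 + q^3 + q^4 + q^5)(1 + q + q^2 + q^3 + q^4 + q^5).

4

(1 + q + q^2 + q^3 + q^4 + q^5) has coefficients 1,1,1,1 for degrees 0…3.
(1 + q + q^2 + q^3 + q^4 + q^5) has coefficients 1,1,1,1 for degrees 0…3.
[q^3] = 1·1 + 1·1 + 1·1 + 1·1 = 4.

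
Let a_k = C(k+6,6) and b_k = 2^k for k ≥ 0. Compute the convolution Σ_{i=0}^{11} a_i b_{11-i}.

230964

The convolution is the t^11 coefficient of A(t)B(t).
Σ = 1·2048 + 7·1024 + 28·512 + 84·256 + 210·128 + 462·64 + 924·32 + 1716·16 + 3003·8 + 5005·4 + 8008·2 + 12376·1 = 230964.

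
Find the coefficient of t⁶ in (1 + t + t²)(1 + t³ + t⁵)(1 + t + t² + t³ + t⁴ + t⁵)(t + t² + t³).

16

(1 + t + t²) has coefficients 1,1,1 for degrees 0…2.
(1 + t³ + t⁵) has coefficients 1,0,0,1,0,1,0 for degrees 0…6.
Multiplying by (1 + t + t² + t³ + t⁴ + t⁵) gives running coefficients 1,1,1,2,2,3,2 for degrees 0…6.
Finally multiplying by (t + t² + t³), the product of all factors after the first has coefficients 0,1,2,3,4,5,7 for degrees 0…6.
[t⁶] = 1·7 + 1·5 + 1·4 = 16.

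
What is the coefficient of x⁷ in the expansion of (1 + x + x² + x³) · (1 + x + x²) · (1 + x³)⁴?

20

(1 + x + x² + x³) has coefficients 1,1,1,1 for degrees 0…3.
(1 + x + x²) has coefficients 1,1,1,0,0,0,0,0 for degrees 0…7.
Finally multiplying by (1 + x³)⁴, the product of all factors after the first has coefficients 1,1,1,4,4,4,6,6 for degrees 0…7.
[x⁷] = 1·6 + 1·6 + 1·4 + 1·4 = 20.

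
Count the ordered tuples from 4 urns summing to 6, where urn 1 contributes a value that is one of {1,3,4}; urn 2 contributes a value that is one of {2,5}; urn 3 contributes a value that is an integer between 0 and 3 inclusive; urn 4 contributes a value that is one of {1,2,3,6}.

4

The generating function for the choices is (y + y^3 + y^4)·(y^2 + y^5)·(1 + y + y^2 + y^3)·(y + y^2 + y^3 + y^6); the count is [y^6].
(y + y^3 + y^4) has coefficients 0,1,0,1,1 for degrees 0…4.
(y^2 + y^5) has coefficients 0,0,1,0,0,1,0 for degrees 0…6.
Multiplying by (1 + y + y^2 + y^3) gives running coefficients 0,0,1,1,1,2,1 for degrees 0…6.
Finally multiplying by (y + y^2 + y^3 + y^6), the product of all factors after the first has coefficients 0,0,0,1,2,3,4 for degrees 0…6.
[y^6] = 1·3 + 1·1 + 1·0 = 4.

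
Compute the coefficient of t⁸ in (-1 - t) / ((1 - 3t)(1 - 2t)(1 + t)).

Partial fractions give a closed form: a_n = (-3)·3^n + (2)·2^n.
At n = 8: a_8 = -19171.

-19171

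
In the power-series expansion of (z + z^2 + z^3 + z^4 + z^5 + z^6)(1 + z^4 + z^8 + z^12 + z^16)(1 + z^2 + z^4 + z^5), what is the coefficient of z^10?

(z + z^2 + z^3 + z^4 + z^5 + z^6) has coefficients 0,1,1,1,1,1,1 for degrees 0…6.
(1 + z^4 + z^8 + z^12 + z^16) has coefficients 1,0,0,0,1,0,0,0,1,0,0 for degrees 0…10.
Finally multiplying by (1 + z^2 + z^4 + z^5), the product of all factors after the first has coefficients 1,0,1,0,2,1,1,0,2,1,1 for degrees 0…10.
[z^10] = 1·1 + 1·2 + 1·0 + 1·1 + 1·1 + 1·2 = 7.

7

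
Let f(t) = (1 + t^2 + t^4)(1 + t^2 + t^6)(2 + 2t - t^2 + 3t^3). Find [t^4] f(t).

(1 + t^2 + t^4) has coefficients 1,0,1,0,1 for degrees 0…4.
(1 + t^2 + t^6) has coefficients 1,0,1,0,0 for degrees 0…4.
Finally multiplying by (2 + 2t - t^2 + 3t^3), the product of all factors after the first has coefficients 2,2,1,5,-1 for degrees 0…4.
[t^4] = 1·(-1) + 1·1 + 1·2 = 2.

2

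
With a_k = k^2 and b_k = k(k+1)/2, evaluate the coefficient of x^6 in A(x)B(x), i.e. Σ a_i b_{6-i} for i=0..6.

Write out a_i and b_{6-i} for i = 0,…,6 and sum the products.
Σ = 0·21 + 1·15 + 4·10 + 9·6 + 16·3 + 25·1 + 36·0 = 182.

182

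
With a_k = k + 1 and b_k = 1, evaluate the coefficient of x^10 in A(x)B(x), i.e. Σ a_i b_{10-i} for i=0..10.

The convolution is the x^10 coefficient of A(x)B(x).
Σ = 1·1 + 2·1 + 3·1 + 4·1 + 5·1 + 6·1 + 7·1 + 8·1 + 9·1 + 10·1 + 11·1 = 66.

66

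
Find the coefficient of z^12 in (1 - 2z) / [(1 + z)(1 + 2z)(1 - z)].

The denominator gives the recurrence a_n = −2a_(n−1) + a_(n−2) + 2a_(n−3) for n ≥ 3; the numerator fixes a_0 = 1, a_1 = -4, a_2 = 9.
Iterating: 1, -4, 9, -20, 41, -84, 169, -340, 681, -1364, 2729, -5460, 10921, so a_12 = 10921.

10921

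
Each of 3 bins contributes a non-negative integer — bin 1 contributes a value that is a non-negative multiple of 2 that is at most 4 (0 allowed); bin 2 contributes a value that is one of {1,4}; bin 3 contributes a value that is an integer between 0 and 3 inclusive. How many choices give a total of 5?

The generating function for the choices is (1 + z² + z⁴)·(z + z⁴)·(1 + z + z² + z³); the count is [z⁵].
(1 + z² + z⁴) has coefficients 1,0,1,0,1 for degrees 0…4.
(z + z⁴) has coefficients 0,1,0,0,1,0 for degrees 0…5.
Finally multiplying by (1 + z + z² + z³), the product of all factors after the first has coefficients 0,1,1,1,2,1 for degrees 0…5.
[z⁵] = 1·1 + 1·1 + 1·1 = 3.

3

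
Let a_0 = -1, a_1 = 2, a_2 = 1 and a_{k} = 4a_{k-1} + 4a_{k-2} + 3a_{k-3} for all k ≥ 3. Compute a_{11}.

The ordinary generating function has denominator 1 - 4t - 4t^2 - 3t^3.
Iterating the recurrence: a_0,…,a_{11} = -1, 2, 1, 9, 46, 223, 1103, 5442, 26849, 132473, 653614, 3224895.

3224895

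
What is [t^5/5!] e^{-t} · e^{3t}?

32

The EGF product rule gives c_5 = Σ_{k_1+k_2=5} C(5; k_1,k_2) · ∏ g_i(k_i), where e^{-t} gives (-1)^k; e^{3t} gives (3)^k.
g_1(k) for k = 0…5: 1, -1, 1, -1, 1, -1.
g_2(k) for k = 0…5: 1, 3, 9, 27, 81, 243.
c_5 = Σ_k C(5,k)·g_1(k)·g_2(5−k) = 1·1·243 + 5·(-1)·81 + 10·1·27 + 10·(-1)·9 + 5·1·3 + 1·(-1)·1 = 243 − 405 + 270 − 90 + 15 − 1 = 32.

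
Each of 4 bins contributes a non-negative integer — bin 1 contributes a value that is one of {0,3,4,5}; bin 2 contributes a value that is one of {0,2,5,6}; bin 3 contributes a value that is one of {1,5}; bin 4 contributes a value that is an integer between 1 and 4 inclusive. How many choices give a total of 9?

The generating function for the choices is (1 + z^3 + z^4 + z^5)·(1 + z^2 + z^5 + z^6)·(z + z^5)·(z + z^2 + z^3 + z^4); the count is [z^9].
(1 + z^3 + z^4 + z^5) has coefficients 1,0,0,1,1,1 for degrees 0…5.
(1 + z^2 + z^5 + z^6) has coefficients 1,0,1,0,0,1,1,0,0,0 for degrees 0…9.
Multiplying by (z + z^5) gives running coefficients 0,1,0,1,0,1,1,2,0,0 for degrees 0…9.
Finally multiplying by (z + z^2 + z^3 + z^4), the product of all factors after the first has coefficients 0,0,1,1,2,2,2,3,4,4 for degrees 0…9.
[z^9] = 1·4 + 1·2 + 1·2 + 1·2 = 10.

10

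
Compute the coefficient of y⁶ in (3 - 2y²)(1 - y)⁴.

(3 - 2y²) has coefficients 3,0,-2 for degrees 0…2.
(1 - y)⁴ has coefficients 1,-4,6,-4,1,0,0 for degrees 0…6.
[y⁶] = 3·0 − 2·1 = -2.

-2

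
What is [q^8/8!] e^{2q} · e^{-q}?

1

The EGF product rule gives c_8 = Σ_{k_1+k_2=8} C(8; k_1,k_2) · ∏ g_i(k_i), where e^{2q} gives (2)^k; e^{-q} gives (-1)^k.
g_1(k) for k = 0…8: 1, 2, 4, 8, 16, 32, 64, 128, 256.
g_2(k) for k = 0…8: 1, -1, 1, -1, 1, -1, 1, -1, 1.
c_8 = Σ_k C(8,k)·g_1(k)·g_2(8−k) = 1·1·1 + 8·2·(-1) + 28·4·1 + 56·8·(-1) + 70·16·1 + 56·32·(-1) + 28·64·1 + 8·128·(-1) + 1·256·1 = 1 − 16 + 112 − 448 + 1120 − 1792 + 1792 − 1024 + 256 = 1.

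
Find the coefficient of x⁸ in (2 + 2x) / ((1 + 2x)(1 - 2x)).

512

Partial fractions give a closed form: a_n = (1/2)·(-2)^n + (3/2)·2^n.
At n = 8: a_8 = 512.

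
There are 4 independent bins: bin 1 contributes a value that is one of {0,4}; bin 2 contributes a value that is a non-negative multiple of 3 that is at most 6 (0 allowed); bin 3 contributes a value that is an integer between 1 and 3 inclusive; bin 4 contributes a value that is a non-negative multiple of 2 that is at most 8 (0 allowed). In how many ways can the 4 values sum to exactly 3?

2

The generating function for the choices is (1 + x^4)·(1 + x^3 + x^6)·(x + x^2 + x^3)·(1 + x^2 + x^4 + x^6 + x^8); the count is [x^3].
(1 + x^4) has coefficients 1,0,0,0 for degrees 0…3.
(1 + x^3 + x^6) has coefficients 1,0,0,1 for degrees 0…3.
Multiplying by (x + x^2 + x^3) gives running coefficients 0,1,1,1 for degrees 0…3.
Finally multiplying by (1 + x^2 + x^4 + x^6 + x^8), the product of all factors after the first has coefficients 0,1,1,2 for degrees 0…3.
[x^3] = 1·2 = 2.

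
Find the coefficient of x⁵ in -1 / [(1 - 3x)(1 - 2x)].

Partial fractions give a closed form: a_n = (-3)·3^n + (2)·2^n.
At n = 5: a_5 = -665.

-665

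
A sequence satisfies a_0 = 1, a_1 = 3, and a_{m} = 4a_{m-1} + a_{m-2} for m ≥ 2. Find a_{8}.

75025

The ordinary generating function has denominator 1 - 4y - y^2.
Iterating the recurrence: a_0,…,a_{8} = 1, 3, 13, 55, 233, 987, 4181, 17711, 75025.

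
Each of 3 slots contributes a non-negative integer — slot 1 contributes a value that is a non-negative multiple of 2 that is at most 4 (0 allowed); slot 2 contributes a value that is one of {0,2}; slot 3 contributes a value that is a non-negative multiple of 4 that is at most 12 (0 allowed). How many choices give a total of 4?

3

The generating function for the choices is (1 + y² + y⁴)·(1 + y²)·(1 + y⁴ + y⁸ + y¹²); the count is [y⁴].
(1 + y² + y⁴) has coefficients 1,0,1,0,1 for degrees 0…4.
(1 + y²) has coefficients 1,0,1,0,0 for degrees 0…4.
Finally multiplying by (1 + y⁴ + y⁸ + y¹²), the product of all factors after the first has coefficients 1,0,1,0,1 for degrees 0…4.
[y⁴] = 1·1 + 1·1 + 1·1 = 3.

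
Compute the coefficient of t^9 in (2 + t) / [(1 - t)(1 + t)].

1

Partial fractions give a closed form: a_n = (3/2)·1^n + (1/2)·(-1)^n.
At n = 9: a_9 = 1.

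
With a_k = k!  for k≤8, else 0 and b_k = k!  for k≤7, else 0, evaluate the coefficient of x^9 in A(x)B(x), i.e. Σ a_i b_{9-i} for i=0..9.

The convolution is the t^9 coefficient of A(t)B(t).
Σ = 1·0 + 1·0 + 2·5040 + 6·720 + 24·120 + 120·24 + 720·6 + 5040·2 + 40320·1 + 0·1 = 74880.

74880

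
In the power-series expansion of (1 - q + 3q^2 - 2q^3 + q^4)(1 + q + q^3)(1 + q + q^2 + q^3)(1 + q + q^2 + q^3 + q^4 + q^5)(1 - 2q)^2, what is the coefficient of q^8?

(1 - q + 3q^2 - 2q^3 + q^4) has coefficients 1,-1,3,-2,1 for degrees 0…4.
(1 + q + q^3) has coefficients 1,1,0,1,0,0,0,0,0 for degrees 0…8.
Multiplying by (1 + q + q^2 + q^3) gives running coefficients 1,2,2,3,2,1,1,0,0 for degrees 0…8.
Multiplying by (1 + q + q^2 + q^3 + q^4 + q^5) gives running coefficients 1,3,5,8,10,11,11,9,7 for degrees 0…8.
Finally multiplying by (1 - 2q)^2, the product of all factors after the first has coefficients 1,-1,-3,0,-2,3,7,9,15 for degrees 0…8.
[q^8] = 1·15 − 1·9 + 3·7 − 2·3 + 1·(-2) = 19.

19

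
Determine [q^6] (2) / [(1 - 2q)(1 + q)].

86

The denominator gives the recurrence a_n = a_(n−1) + 2a_(n−2) for n ≥ 3; the numerator fixes a_0 = 2, a_1 = 2, a_2 = 6.
Iterating: 2, 2, 6, 10, 22, 42, 86, so a_6 = 86.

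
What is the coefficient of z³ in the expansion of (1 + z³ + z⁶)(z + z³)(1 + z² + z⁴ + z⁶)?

2

(1 + z³ + z⁶) has coefficients 1,0,0,1 for degrees 0…3.
(z + z³) has coefficients 0,1,0,1 for degrees 0…3.
Finally multiplying by (1 + z² + z⁴ + z⁶), the product of all factors after the first has coefficients 0,1,0,2 for degrees 0…3.
[z³] = 1·2 + 1·0 = 2.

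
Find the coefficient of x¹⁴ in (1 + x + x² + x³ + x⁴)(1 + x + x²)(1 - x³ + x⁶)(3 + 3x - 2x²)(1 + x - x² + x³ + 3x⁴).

44

(1 + x + x² + x³ + x⁴) has coefficients 1,1,1,1,1 for degrees 0…4.
(1 + x + x²) has coefficients 1,1,1,0,0,0,0,0,0,0,0,0,0,0,0 for degrees 0…14.
Multiplying by (1 - x³ + x⁶) gives running coefficients 1,1,1,-1,-1,-1,1,1,1,0,0,0,0,0,0 for degrees 0…14.
Multiplying by (3 + 3x - 2x²) gives running coefficients 3,6,4,-2,-8,-4,2,8,4,1,-2,0,0,0,0 for degrees 0…14.
Finally multiplying by (1 + x - x² + x³ + 3x⁴), the product of all factors after the first has coefficients 3,9,7,-1,1,12,16,0,-18,-13,9,25,15,1,-6 for degrees 0…14.
[x¹⁴] = 1·(-6) + 1·1 + 1·15 + 1·25 + 1·9 = 44.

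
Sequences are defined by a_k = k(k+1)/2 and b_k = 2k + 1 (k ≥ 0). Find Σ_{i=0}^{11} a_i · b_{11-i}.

This is [x^11] in the product of the two ordinary generating functions.
Σ = 0·23 + 1·21 + 3·19 + 6·17 + 10·15 + 15·13 + 21·11 + 28·9 + 36·7 + 45·5 + 55·3 + 66·1 = 1716.

1716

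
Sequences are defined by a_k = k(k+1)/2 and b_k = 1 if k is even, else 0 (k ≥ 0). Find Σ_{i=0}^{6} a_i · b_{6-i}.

34

This is [x^6] in the product of the two ordinary generating functions.
Σ = 0·1 + 1·0 + 3·1 + 6·0 + 10·1 + 15·0 + 21·1 = 34.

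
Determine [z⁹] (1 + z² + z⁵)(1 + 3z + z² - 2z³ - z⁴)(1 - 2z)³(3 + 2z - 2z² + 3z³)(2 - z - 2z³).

(1 + z² + z⁵) has coefficients 1,0,1,0,0,1 for degrees 0…5.
(1 + 3z + z² - 2z³ - z⁴) has coefficients 1,3,1,-2,-1,0,0,0,0,0 for degrees 0…9.
Multiplying by (1 - 2z)³ gives running coefficients 1,-3,-5,20,-1,-26,4,8,0,0 for degrees 0…9.
Multiplying by (3 + 2z - 2z² + 3z³) gives running coefficients 3,-7,-23,59,38,-135,22,81,-70,-4 for degrees 0…9.
Finally multiplying by (2 - z - 2z³), the product of all factors after the first has coefficients 6,-17,-39,135,31,-262,61,64,49,18 for degrees 0…9.
[z⁹] = 1·18 + 1·64 + 1·31 = 113.

113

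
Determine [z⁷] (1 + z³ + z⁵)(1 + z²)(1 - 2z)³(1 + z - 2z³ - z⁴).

(1 + z³ + z⁵) has coefficients 1,0,0,1,0,1 for degrees 0…5.
(1 + z²) has coefficients 1,0,1,0,0,0,0,0 for degrees 0…7.
Multiplying by (1 - 2z)³ gives running coefficients 1,-6,13,-14,12,-8,0,0 for degrees 0…7.
Finally multiplying by (1 + z - 2z³ - z⁴), the product of all factors after the first has coefficients 1,-5,7,-3,9,-16,7,-10 for degrees 0…7.
[z⁷] = 1·(-10) + 1·9 + 1·7 = 6.

6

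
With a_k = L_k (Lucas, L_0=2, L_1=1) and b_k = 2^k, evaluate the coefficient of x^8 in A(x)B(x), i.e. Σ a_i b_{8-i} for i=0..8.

1337

This is [x^8] in the product of the two ordinary generating functions.
Σ = 2·256 + 1·128 + 3·64 + 4·32 + 7·16 + 11·8 + 18·4 + 29·2 + 47·1 = 1337.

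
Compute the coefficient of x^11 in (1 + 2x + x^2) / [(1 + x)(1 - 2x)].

3072

The denominator gives the recurrence a_n = a_(n−1) + 2a_(n−2) for n ≥ 3; the numerator fixes a_0 = 1, a_1 = 3, a_2 = 6.
Iterating: 1, 3, 6, 12, 24, 48, 96, 192, 384, 768, 1536, 3072, so a_11 = 3072.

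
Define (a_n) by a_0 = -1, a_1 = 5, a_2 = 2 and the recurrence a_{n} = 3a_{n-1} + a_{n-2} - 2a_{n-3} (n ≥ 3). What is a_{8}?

The ordinary generating function has denominator 1 - 3x - x^2 + 2x^3.
Iterating the recurrence: a_0,…,a_{8} = -1, 5, 2, 13, 31, 102, 311, 973, 3026.

3026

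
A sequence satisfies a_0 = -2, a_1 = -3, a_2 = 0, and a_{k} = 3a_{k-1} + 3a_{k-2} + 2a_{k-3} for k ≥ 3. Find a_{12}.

-2402807

The ordinary generating function has denominator 1 - 3z - 3z^2 - 2z^3.
Iterating the recurrence: a_0,…,a_{12} = -2, -3, 0, -13, -45, -174, -683, -2661, -10380, -40489, -157929, -616014, -2402807.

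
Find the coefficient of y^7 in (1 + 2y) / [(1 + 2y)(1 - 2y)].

Partial fractions give a closed form: a_n = (1)·2^n.
At n = 7: a_7 = 128.

128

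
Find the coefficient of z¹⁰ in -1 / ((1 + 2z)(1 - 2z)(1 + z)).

-1365

Partial fractions give a closed form: a_n = (-1)·(-2)^n + (-1/3)·2^n + (1/3)·(-1)^n.
At n = 10: a_10 = -1365.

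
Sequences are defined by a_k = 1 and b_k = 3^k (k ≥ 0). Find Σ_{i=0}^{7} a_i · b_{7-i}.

3280

Write out a_i and b_{7-i} for i = 0,…,7 and sum the products.
Σ = 1·2187 + 1·729 + 1·243 + 1·81 + 1·27 + 1·9 + 1·3 + 1·1 = 3280.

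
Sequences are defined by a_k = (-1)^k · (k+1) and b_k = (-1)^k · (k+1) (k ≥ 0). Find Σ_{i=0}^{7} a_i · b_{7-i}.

-120

The convolution is the t^7 coefficient of A(t)B(t).
Σ = 1·(-8) − 2·7 + 3·(-6) − 4·5 + 5·(-4) − 6·3 + 7·(-2) − 8·1 = -120.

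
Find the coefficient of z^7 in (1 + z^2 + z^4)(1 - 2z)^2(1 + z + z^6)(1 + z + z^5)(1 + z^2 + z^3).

7

(1 + z^2 + z^4) has coefficients 1,0,1,0,1 for degrees 0…4.
(1 - 2z)^2 has coefficients 1,-4,4,0,0,0,0,0 for degrees 0…7.
Multiplying by (1 + z + z^6) gives running coefficients 1,-3,0,4,0,0,1,-4 for degrees 0…7.
Multiplying by (1 + z + z^5) gives running coefficients 1,-2,-3,4,4,1,-2,-3 for degrees 0…7.
Finally multiplying by (1 + z^2 + z^3), the product of all factors after the first has coefficients 1,-2,-2,3,-1,2,6,2 for degrees 0…7.
[z^7] = 1·2 + 1·2 + 1·3 = 7.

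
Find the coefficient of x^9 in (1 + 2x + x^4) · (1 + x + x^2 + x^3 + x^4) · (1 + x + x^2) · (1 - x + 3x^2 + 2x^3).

(1 + 2x + x^4) has coefficients 1,2,0,0,1 for degrees 0…4.
(1 + x + x^2 + x^3 + x^4) has coefficients 1,1,1,1,1,0,0,0,0,0 for degrees 0…9.
Multiplying by (1 + x + x^2) gives running coefficients 1,2,3,3,3,2,1,0,0,0 for degrees 0…9.
Finally multiplying by (1 - x + 3x^2 + 2x^3), the product of all factors after the first has coefficients 1,1,4,8,13,14,14,11,7,2 for degrees 0…9.
[x^9] = 1·2 + 2·7 + 1·14 = 30.

30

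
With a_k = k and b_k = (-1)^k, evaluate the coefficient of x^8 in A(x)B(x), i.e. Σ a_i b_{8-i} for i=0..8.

This is [x^8] in the product of the two ordinary generating functions.
Σ = 0·1 + 1·(-1) + 2·1 + 3·(-1) + 4·1 + 5·(-1) + 6·1 + 7·(-1) + 8·1 = 4.

4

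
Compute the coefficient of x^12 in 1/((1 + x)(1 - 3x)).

Partial fractions give a closed form: a_n = (1/4)·(-1)^n + (3/4)·3^n.
At n = 12: a_12 = 398581.

398581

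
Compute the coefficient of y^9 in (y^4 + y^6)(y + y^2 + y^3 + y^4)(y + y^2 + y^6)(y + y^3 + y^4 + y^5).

4

(y^4 + y^6) has coefficients 0,0,0,0,1,0,1 for degrees 0…6.
(y + y^2 + y^3 + y^4) has coefficients 0,1,1,1,1,0,0,0,0,0 for degrees 0…9.
Multiplying by (y + y^2 + y^6) gives running coefficients 0,0,1,2,2,2,1,1,1,1 for degrees 0…9.
Finally multiplying by (y + y^3 + y^4 + y^5), the product of all factors after the first has coefficients 0,0,0,1,2,3,5,6,7,6 for degrees 0…9.
[y^9] = 1·3 + 1·1 = 4.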